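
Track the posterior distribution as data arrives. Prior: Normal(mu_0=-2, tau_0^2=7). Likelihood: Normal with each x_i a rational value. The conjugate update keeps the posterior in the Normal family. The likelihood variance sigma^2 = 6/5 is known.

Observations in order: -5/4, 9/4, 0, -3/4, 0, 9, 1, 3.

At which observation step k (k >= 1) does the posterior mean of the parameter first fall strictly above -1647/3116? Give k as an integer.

obs 1: x=-5/4 → posterior Normal(-223/164, 42/41)
obs 2: x=9/4 → posterior Normal(23/76, 21/38)
obs 3: x=0 → posterior Normal(23/111, 14/37)
obs 4: x=-3/4 → posterior Normal(-13/584, 21/73)
obs 5: x=0 → posterior Normal(-13/724, 42/181)
obs 6: x=9 → posterior Normal(1247/864, 7/36)
obs 7: x=1 → posterior Normal(1387/1004, 42/251)
obs 8: x=3 → posterior Normal(139/88, 21/143)

k = 2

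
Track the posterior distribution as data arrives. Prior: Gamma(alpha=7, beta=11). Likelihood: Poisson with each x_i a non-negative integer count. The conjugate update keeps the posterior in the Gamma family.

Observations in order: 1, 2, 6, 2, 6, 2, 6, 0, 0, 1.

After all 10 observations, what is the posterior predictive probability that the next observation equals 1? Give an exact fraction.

128931186982542170204748586200465196374779583/399005114711871951818900597453334828604719104

obs 1: x=1 → posterior Gamma(8, 12)
obs 2: x=2 → posterior Gamma(10, 13)
obs 3: x=6 → posterior Gamma(16, 14)
obs 4: x=2 → posterior Gamma(18, 15)
obs 5: x=6 → posterior Gamma(24, 16)
obs 6: x=2 → posterior Gamma(26, 17)
obs 7: x=6 → posterior Gamma(32, 18)
obs 8: x=0 → posterior Gamma(32, 19)
obs 9: x=0 → posterior Gamma(32, 20)
obs 10: x=1 → posterior Gamma(33, 21)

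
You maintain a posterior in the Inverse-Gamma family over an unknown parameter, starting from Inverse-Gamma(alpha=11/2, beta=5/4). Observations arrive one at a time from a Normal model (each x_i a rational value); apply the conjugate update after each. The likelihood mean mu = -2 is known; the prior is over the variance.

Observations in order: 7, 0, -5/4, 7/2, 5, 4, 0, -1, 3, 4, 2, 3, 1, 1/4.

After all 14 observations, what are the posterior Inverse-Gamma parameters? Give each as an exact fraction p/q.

obs 1: x=7 → posterior Inverse-Gamma(6, 167/4)
obs 2: x=0 → posterior Inverse-Gamma(13/2, 175/4)
obs 3: x=-5/4 → posterior Inverse-Gamma(7, 1409/32)
obs 4: x=7/2 → posterior Inverse-Gamma(15/2, 1893/32)
obs 5: x=5 → posterior Inverse-Gamma(8, 2677/32)
obs 6: x=4 → posterior Inverse-Gamma(17/2, 3253/32)
obs 7: x=0 → posterior Inverse-Gamma(9, 3317/32)
obs 8: x=-1 → posterior Inverse-Gamma(19/2, 3333/32)
obs 9: x=3 → posterior Inverse-Gamma(10, 3733/32)
obs 10: x=4 → posterior Inverse-Gamma(21/2, 4309/32)
obs 11: x=2 → posterior Inverse-Gamma(11, 4565/32)
obs 12: x=3 → posterior Inverse-Gamma(23/2, 4965/32)
obs 13: x=1 → posterior Inverse-Gamma(12, 5109/32)
obs 14: x=1/4 → posterior Inverse-Gamma(25/2, 2595/16)

alpha=25/2, beta=2595/16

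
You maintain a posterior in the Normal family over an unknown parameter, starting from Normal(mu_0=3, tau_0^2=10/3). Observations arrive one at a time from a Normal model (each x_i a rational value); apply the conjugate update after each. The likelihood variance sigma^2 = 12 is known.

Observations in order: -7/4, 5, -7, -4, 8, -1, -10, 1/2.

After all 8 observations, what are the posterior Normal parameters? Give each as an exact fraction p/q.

obs 1: x=-7/4 → posterior Normal(181/92, 60/23)
obs 2: x=5 → posterior Normal(281/112, 15/7)
obs 3: x=-7 → posterior Normal(47/44, 20/11)
obs 4: x=-4 → posterior Normal(61/152, 30/19)
obs 5: x=8 → posterior Normal(221/172, 60/43)
obs 6: x=-1 → posterior Normal(67/64, 5/4)
obs 7: x=-10 → posterior Normal(1/212, 60/53)
obs 8: x=1/2 → posterior Normal(11/232, 30/29)

mu_0=11/232, tau_0^2=30/29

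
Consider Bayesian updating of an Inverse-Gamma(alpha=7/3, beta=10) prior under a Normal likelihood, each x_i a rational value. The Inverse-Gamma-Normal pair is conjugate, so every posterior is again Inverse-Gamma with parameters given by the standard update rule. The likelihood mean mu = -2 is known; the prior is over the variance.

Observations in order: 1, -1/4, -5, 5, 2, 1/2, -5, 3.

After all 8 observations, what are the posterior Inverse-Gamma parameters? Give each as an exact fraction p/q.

obs 1: x=1 → posterior Inverse-Gamma(17/6, 29/2)
obs 2: x=-1/4 → posterior Inverse-Gamma(10/3, 513/32)
obs 3: x=-5 → posterior Inverse-Gamma(23/6, 657/32)
obs 4: x=5 → posterior Inverse-Gamma(13/3, 1441/32)
obs 5: x=2 → posterior Inverse-Gamma(29/6, 1697/32)
obs 6: x=1/2 → posterior Inverse-Gamma(16/3, 1797/32)
obs 7: x=-5 → posterior Inverse-Gamma(35/6, 1941/32)
obs 8: x=3 → posterior Inverse-Gamma(19/3, 2341/32)

alpha=19/3, beta=2341/32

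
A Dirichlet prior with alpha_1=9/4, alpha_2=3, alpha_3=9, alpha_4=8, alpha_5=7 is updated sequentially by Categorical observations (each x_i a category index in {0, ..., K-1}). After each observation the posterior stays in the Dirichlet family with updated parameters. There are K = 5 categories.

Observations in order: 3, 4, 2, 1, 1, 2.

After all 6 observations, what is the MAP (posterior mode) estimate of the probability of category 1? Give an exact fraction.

obs 1: x=3 → posterior Dirichlet(9/4, 3, 9, 9, 7)
obs 2: x=4 → posterior Dirichlet(9/4, 3, 9, 9, 8)
obs 3: x=2 → posterior Dirichlet(9/4, 3, 10, 9, 8)
obs 4: x=1 → posterior Dirichlet(9/4, 4, 10, 9, 8)
obs 5: x=1 → posterior Dirichlet(9/4, 5, 10, 9, 8)
obs 6: x=2 → posterior Dirichlet(9/4, 5, 11, 9, 8)

16/121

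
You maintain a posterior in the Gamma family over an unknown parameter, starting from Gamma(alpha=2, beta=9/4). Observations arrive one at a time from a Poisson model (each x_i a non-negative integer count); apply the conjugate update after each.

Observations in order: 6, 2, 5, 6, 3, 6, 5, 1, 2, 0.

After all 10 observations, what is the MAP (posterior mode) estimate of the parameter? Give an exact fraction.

obs 1: x=6 → posterior Gamma(8, 13/4)
obs 2: x=2 → posterior Gamma(10, 17/4)
obs 3: x=5 → posterior Gamma(15, 21/4)
obs 4: x=6 → posterior Gamma(21, 25/4)
obs 5: x=3 → posterior Gamma(24, 29/4)
obs 6: x=6 → posterior Gamma(30, 33/4)
obs 7: x=5 → posterior Gamma(35, 37/4)
obs 8: x=1 → posterior Gamma(36, 41/4)
obs 9: x=2 → posterior Gamma(38, 45/4)
obs 10: x=0 → posterior Gamma(38, 49/4)

148/49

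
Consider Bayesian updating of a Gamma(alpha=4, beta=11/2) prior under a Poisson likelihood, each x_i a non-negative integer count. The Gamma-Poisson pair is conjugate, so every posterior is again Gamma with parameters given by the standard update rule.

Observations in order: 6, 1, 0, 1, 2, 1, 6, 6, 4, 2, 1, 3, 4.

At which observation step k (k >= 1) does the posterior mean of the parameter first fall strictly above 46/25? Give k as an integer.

k = 8

obs 1: x=6 → posterior Gamma(10, 13/2)
obs 2: x=1 → posterior Gamma(11, 15/2)
obs 3: x=0 → posterior Gamma(11, 17/2)
obs 4: x=1 → posterior Gamma(12, 19/2)
obs 5: x=2 → posterior Gamma(14, 21/2)
obs 6: x=1 → posterior Gamma(15, 23/2)
obs 7: x=6 → posterior Gamma(21, 25/2)
obs 8: x=6 → posterior Gamma(27, 27/2)
obs 9: x=4 → posterior Gamma(31, 29/2)
obs 10: x=2 → posterior Gamma(33, 31/2)
obs 11: x=1 → posterior Gamma(34, 33/2)
obs 12: x=3 → posterior Gamma(37, 35/2)
obs 13: x=4 → posterior Gamma(41, 37/2)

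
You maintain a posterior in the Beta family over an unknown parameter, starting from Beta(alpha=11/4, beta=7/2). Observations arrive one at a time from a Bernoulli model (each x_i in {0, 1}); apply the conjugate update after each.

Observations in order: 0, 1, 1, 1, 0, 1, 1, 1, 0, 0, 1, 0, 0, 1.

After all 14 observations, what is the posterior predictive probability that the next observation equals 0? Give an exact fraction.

38/81

obs 1: x=0 → posterior Beta(11/4, 9/2)
obs 2: x=1 → posterior Beta(15/4, 9/2)
obs 3: x=1 → posterior Beta(19/4, 9/2)
obs 4: x=1 → posterior Beta(23/4, 9/2)
obs 5: x=0 → posterior Beta(23/4, 11/2)
obs 6: x=1 → posterior Beta(27/4, 11/2)
obs 7: x=1 → posterior Beta(31/4, 11/2)
obs 8: x=1 → posterior Beta(35/4, 11/2)
obs 9: x=0 → posterior Beta(35/4, 13/2)
obs 10: x=0 → posterior Beta(35/4, 15/2)
obs 11: x=1 → posterior Beta(39/4, 15/2)
obs 12: x=0 → posterior Beta(39/4, 17/2)
obs 13: x=0 → posterior Beta(39/4, 19/2)
obs 14: x=1 → posterior Beta(43/4, 19/2)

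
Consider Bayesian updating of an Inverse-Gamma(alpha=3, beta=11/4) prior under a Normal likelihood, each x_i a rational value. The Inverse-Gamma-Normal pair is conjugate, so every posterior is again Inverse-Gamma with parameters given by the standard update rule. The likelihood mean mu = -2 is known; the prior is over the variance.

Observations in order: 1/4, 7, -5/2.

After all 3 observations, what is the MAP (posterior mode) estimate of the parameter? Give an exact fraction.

1469/176

obs 1: x=1/4 → posterior Inverse-Gamma(7/2, 169/32)
obs 2: x=7 → posterior Inverse-Gamma(4, 1465/32)
obs 3: x=-5/2 → posterior Inverse-Gamma(9/2, 1469/32)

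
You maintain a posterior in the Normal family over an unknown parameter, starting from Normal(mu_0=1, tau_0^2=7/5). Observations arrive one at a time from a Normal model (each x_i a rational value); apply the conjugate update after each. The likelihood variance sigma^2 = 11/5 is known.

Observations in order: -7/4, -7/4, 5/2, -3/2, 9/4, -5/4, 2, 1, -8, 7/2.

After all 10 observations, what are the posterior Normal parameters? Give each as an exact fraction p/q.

obs 1: x=-7/4 → posterior Normal(-5/72, 77/90)
obs 2: x=-7/4 → posterior Normal(-27/50, 77/125)
obs 3: x=5/2 → posterior Normal(1/8, 77/160)
obs 4: x=-3/2 → posterior Normal(-1/6, 77/195)
obs 5: x=9/4 → posterior Normal(37/184, 77/230)
obs 6: x=-5/4 → posterior Normal(1/106, 77/265)
obs 7: x=2 → posterior Normal(29/120, 77/300)
obs 8: x=1 → posterior Normal(43/134, 77/335)
obs 9: x=-8 → posterior Normal(-69/148, 77/370)
obs 10: x=7/2 → posterior Normal(-10/81, 77/405)

mu_0=-10/81, tau_0^2=77/405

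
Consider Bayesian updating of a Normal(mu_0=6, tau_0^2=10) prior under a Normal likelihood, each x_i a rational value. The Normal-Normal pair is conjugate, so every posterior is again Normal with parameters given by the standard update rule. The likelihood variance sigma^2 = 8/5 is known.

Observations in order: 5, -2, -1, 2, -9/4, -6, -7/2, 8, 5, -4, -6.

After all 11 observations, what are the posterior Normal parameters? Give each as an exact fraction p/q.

mu_0=-379/1116, tau_0^2=40/279

obs 1: x=5 → posterior Normal(149/29, 40/29)
obs 2: x=-2 → posterior Normal(11/6, 20/27)
obs 3: x=-1 → posterior Normal(74/79, 40/79)
obs 4: x=2 → posterior Normal(31/26, 5/13)
obs 5: x=-9/4 → posterior Normal(271/516, 40/129)
obs 6: x=-6 → posterior Normal(-47/88, 20/77)
obs 7: x=-7/2 → posterior Normal(-679/716, 40/179)
obs 8: x=8 → posterior Normal(121/816, 10/51)
obs 9: x=5 → posterior Normal(621/916, 40/229)
obs 10: x=-4 → posterior Normal(221/1016, 20/127)
obs 11: x=-6 → posterior Normal(-379/1116, 40/279)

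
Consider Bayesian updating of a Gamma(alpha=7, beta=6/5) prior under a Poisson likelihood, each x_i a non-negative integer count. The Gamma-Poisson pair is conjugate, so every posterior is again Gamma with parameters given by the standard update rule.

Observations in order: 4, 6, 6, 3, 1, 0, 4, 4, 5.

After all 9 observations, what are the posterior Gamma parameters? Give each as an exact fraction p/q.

alpha=40, beta=51/5

obs 1: x=4 → posterior Gamma(11, 11/5)
obs 2: x=6 → posterior Gamma(17, 16/5)
obs 3: x=6 → posterior Gamma(23, 21/5)
obs 4: x=3 → posterior Gamma(26, 26/5)
obs 5: x=1 → posterior Gamma(27, 31/5)
obs 6: x=0 → posterior Gamma(27, 36/5)
obs 7: x=4 → posterior Gamma(31, 41/5)
obs 8: x=4 → posterior Gamma(35, 46/5)
obs 9: x=5 → posterior Gamma(40, 51/5)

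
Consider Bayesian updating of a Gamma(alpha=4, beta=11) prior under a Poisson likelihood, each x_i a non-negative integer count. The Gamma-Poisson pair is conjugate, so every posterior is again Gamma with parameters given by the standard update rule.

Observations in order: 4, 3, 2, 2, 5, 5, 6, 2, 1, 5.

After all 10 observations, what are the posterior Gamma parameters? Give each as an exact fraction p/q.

alpha=39, beta=21

obs 1: x=4 → posterior Gamma(8, 12)
obs 2: x=3 → posterior Gamma(11, 13)
obs 3: x=2 → posterior Gamma(13, 14)
obs 4: x=2 → posterior Gamma(15, 15)
obs 5: x=5 → posterior Gamma(20, 16)
obs 6: x=5 → posterior Gamma(25, 17)
obs 7: x=6 → posterior Gamma(31, 18)
obs 8: x=2 → posterior Gamma(33, 19)
obs 9: x=1 → posterior Gamma(34, 20)
obs 10: x=5 → posterior Gamma(39, 21)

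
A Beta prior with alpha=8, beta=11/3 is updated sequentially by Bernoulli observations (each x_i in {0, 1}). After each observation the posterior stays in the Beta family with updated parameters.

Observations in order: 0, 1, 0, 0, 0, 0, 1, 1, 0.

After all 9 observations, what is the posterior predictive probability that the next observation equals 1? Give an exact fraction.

obs 1: x=0 → posterior Beta(8, 14/3)
obs 2: x=1 → posterior Beta(9, 14/3)
obs 3: x=0 → posterior Beta(9, 17/3)
obs 4: x=0 → posterior Beta(9, 20/3)
obs 5: x=0 → posterior Beta(9, 23/3)
obs 6: x=0 → posterior Beta(9, 26/3)
obs 7: x=1 → posterior Beta(10, 26/3)
obs 8: x=1 → posterior Beta(11, 26/3)
obs 9: x=0 → posterior Beta(11, 29/3)

33/62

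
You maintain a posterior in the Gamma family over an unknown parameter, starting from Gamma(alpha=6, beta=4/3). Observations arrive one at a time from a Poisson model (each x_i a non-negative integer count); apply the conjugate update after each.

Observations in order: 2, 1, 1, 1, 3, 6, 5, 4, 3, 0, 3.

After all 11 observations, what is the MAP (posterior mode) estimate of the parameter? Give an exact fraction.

obs 1: x=2 → posterior Gamma(8, 7/3)
obs 2: x=1 → posterior Gamma(9, 10/3)
obs 3: x=1 → posterior Gamma(10, 13/3)
obs 4: x=1 → posterior Gamma(11, 16/3)
obs 5: x=3 → posterior Gamma(14, 19/3)
obs 6: x=6 → posterior Gamma(20, 22/3)
obs 7: x=5 → posterior Gamma(25, 25/3)
obs 8: x=4 → posterior Gamma(29, 28/3)
obs 9: x=3 → posterior Gamma(32, 31/3)
obs 10: x=0 → posterior Gamma(32, 34/3)
obs 11: x=3 → posterior Gamma(35, 37/3)

102/37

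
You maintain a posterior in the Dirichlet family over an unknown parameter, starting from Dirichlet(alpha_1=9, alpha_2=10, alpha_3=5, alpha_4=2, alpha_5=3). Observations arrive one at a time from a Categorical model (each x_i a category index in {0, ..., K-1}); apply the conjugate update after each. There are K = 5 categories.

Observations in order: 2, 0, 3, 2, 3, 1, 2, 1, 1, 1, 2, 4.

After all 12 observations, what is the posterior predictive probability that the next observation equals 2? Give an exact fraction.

9/41

obs 1: x=2 → posterior Dirichlet(9, 10, 6, 2, 3)
obs 2: x=0 → posterior Dirichlet(10, 10, 6, 2, 3)
obs 3: x=3 → posterior Dirichlet(10, 10, 6, 3, 3)
obs 4: x=2 → posterior Dirichlet(10, 10, 7, 3, 3)
obs 5: x=3 → posterior Dirichlet(10, 10, 7, 4, 3)
obs 6: x=1 → posterior Dirichlet(10, 11, 7, 4, 3)
obs 7: x=2 → posterior Dirichlet(10, 11, 8, 4, 3)
obs 8: x=1 → posterior Dirichlet(10, 12, 8, 4, 3)
obs 9: x=1 → posterior Dirichlet(10, 13, 8, 4, 3)
obs 10: x=1 → posterior Dirichlet(10, 14, 8, 4, 3)
obs 11: x=2 → posterior Dirichlet(10, 14, 9, 4, 3)
obs 12: x=4 → posterior Dirichlet(10, 14, 9, 4, 4)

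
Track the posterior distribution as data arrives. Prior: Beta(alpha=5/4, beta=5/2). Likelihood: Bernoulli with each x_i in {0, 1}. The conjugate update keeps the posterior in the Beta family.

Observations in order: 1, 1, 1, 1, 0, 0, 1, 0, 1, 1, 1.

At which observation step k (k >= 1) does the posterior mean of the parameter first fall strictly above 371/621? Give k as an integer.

obs 1: x=1 → posterior Beta(9/4, 5/2)
obs 2: x=1 → posterior Beta(13/4, 5/2)
obs 3: x=1 → posterior Beta(17/4, 5/2)
obs 4: x=1 → posterior Beta(21/4, 5/2)
obs 5: x=0 → posterior Beta(21/4, 7/2)
obs 6: x=0 → posterior Beta(21/4, 9/2)
obs 7: x=1 → posterior Beta(25/4, 9/2)
obs 8: x=0 → posterior Beta(25/4, 11/2)
obs 9: x=1 → posterior Beta(29/4, 11/2)
obs 10: x=1 → posterior Beta(33/4, 11/2)
obs 11: x=1 → posterior Beta(37/4, 11/2)

k = 3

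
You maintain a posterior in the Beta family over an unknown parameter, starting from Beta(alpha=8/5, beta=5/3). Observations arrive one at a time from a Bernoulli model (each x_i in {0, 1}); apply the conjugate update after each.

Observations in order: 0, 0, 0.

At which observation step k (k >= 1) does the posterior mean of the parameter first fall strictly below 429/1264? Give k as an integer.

obs 1: x=0 → posterior Beta(8/5, 8/3)
obs 2: x=0 → posterior Beta(8/5, 11/3)
obs 3: x=0 → posterior Beta(8/5, 14/3)

k = 2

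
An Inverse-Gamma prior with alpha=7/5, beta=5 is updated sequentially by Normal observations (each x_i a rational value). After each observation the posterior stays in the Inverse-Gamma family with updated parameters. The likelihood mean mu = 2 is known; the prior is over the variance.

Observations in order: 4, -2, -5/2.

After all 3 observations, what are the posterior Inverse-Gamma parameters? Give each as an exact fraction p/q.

alpha=29/10, beta=201/8

obs 1: x=4 → posterior Inverse-Gamma(19/10, 7)
obs 2: x=-2 → posterior Inverse-Gamma(12/5, 15)
obs 3: x=-5/2 → posterior Inverse-Gamma(29/10, 201/8)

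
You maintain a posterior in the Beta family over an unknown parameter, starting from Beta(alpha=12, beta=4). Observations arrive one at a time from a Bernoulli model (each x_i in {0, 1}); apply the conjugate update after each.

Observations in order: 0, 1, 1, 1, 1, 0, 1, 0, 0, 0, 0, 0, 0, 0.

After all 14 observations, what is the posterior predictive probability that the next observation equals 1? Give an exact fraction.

obs 1: x=0 → posterior Beta(12, 5)
obs 2: x=1 → posterior Beta(13, 5)
obs 3: x=1 → posterior Beta(14, 5)
obs 4: x=1 → posterior Beta(15, 5)
obs 5: x=1 → posterior Beta(16, 5)
obs 6: x=0 → posterior Beta(16, 6)
obs 7: x=1 → posterior Beta(17, 6)
obs 8: x=0 → posterior Beta(17, 7)
obs 9: x=0 → posterior Beta(17, 8)
obs 10: x=0 → posterior Beta(17, 9)
obs 11: x=0 → posterior Beta(17, 10)
obs 12: x=0 → posterior Beta(17, 11)
obs 13: x=0 → posterior Beta(17, 12)
obs 14: x=0 → posterior Beta(17, 13)

17/30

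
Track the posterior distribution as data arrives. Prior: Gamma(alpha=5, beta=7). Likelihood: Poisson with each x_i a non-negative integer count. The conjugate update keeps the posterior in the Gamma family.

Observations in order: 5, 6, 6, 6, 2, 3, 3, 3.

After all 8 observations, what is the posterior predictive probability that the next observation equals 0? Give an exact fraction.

7371554880626674761515459977090358734130859375/91343852333181432387730302044767688728495783936

obs 1: x=5 → posterior Gamma(10, 8)
obs 2: x=6 → posterior Gamma(16, 9)
obs 3: x=6 → posterior Gamma(22, 10)
obs 4: x=6 → posterior Gamma(28, 11)
obs 5: x=2 → posterior Gamma(30, 12)
obs 6: x=3 → posterior Gamma(33, 13)
obs 7: x=3 → posterior Gamma(36, 14)
obs 8: x=3 → posterior Gamma(39, 15)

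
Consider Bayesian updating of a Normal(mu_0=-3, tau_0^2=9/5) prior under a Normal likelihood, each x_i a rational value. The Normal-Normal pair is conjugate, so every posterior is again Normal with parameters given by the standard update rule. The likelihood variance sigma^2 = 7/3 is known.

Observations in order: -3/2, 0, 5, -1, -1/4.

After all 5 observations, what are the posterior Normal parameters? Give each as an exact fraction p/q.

mu_0=-177/680, tau_0^2=63/170

obs 1: x=-3/2 → posterior Normal(-291/124, 63/62)
obs 2: x=0 → posterior Normal(-291/178, 63/89)
obs 3: x=5 → posterior Normal(-21/232, 63/116)
obs 4: x=-1 → posterior Normal(-75/286, 63/143)
obs 5: x=-1/4 → posterior Normal(-177/680, 63/170)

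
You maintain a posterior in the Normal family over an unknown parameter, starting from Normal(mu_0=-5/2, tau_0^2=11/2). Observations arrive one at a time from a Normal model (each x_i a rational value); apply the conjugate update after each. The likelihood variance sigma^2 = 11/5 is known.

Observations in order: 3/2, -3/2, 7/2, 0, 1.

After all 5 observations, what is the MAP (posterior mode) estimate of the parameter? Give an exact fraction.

obs 1: x=3/2 → posterior Normal(5/14, 11/7)
obs 2: x=-3/2 → posterior Normal(-5/12, 11/12)
obs 3: x=7/2 → posterior Normal(25/34, 11/17)
obs 4: x=0 → posterior Normal(25/44, 1/2)
obs 5: x=1 → posterior Normal(35/54, 11/27)

35/54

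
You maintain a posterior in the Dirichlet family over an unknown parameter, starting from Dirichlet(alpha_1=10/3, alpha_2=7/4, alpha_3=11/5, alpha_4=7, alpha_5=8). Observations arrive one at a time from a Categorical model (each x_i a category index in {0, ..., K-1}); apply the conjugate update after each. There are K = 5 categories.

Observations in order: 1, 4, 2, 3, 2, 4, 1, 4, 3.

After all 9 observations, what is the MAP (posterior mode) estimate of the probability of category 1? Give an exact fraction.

obs 1: x=1 → posterior Dirichlet(10/3, 11/4, 11/5, 7, 8)
obs 2: x=4 → posterior Dirichlet(10/3, 11/4, 11/5, 7, 9)
obs 3: x=2 → posterior Dirichlet(10/3, 11/4, 16/5, 7, 9)
obs 4: x=3 → posterior Dirichlet(10/3, 11/4, 16/5, 8, 9)
obs 5: x=2 → posterior Dirichlet(10/3, 11/4, 21/5, 8, 9)
obs 6: x=4 → posterior Dirichlet(10/3, 11/4, 21/5, 8, 10)
obs 7: x=1 → posterior Dirichlet(10/3, 15/4, 21/5, 8, 10)
obs 8: x=4 → posterior Dirichlet(10/3, 15/4, 21/5, 8, 11)
obs 9: x=3 → posterior Dirichlet(10/3, 15/4, 21/5, 9, 11)

165/1577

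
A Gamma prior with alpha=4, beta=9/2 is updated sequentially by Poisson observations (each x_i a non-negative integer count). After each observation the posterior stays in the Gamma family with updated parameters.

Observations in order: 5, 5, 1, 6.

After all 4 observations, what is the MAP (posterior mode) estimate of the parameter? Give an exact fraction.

40/17

obs 1: x=5 → posterior Gamma(9, 11/2)
obs 2: x=5 → posterior Gamma(14, 13/2)
obs 3: x=1 → posterior Gamma(15, 15/2)
obs 4: x=6 → posterior Gamma(21, 17/2)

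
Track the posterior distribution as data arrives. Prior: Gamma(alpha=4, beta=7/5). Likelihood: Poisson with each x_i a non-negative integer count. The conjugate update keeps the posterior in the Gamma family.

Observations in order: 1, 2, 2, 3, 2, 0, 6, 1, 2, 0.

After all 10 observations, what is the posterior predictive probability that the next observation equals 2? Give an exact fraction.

obs 1: x=1 → posterior Gamma(5, 12/5)
obs 2: x=2 → posterior Gamma(7, 17/5)
obs 3: x=2 → posterior Gamma(9, 22/5)
obs 4: x=3 → posterior Gamma(12, 27/5)
obs 5: x=2 → posterior Gamma(14, 32/5)
obs 6: x=0 → posterior Gamma(14, 37/5)
obs 7: x=6 → posterior Gamma(20, 42/5)
obs 8: x=1 → posterior Gamma(21, 47/5)
obs 9: x=2 → posterior Gamma(23, 52/5)
obs 10: x=0 → posterior Gamma(23, 57/5)

41870753829205618849733835538140017600957925/161336356943378111970094362908576150724804608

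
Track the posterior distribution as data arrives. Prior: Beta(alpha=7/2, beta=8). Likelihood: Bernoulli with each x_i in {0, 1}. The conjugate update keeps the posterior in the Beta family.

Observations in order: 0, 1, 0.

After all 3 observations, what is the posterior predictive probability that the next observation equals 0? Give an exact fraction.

20/29

obs 1: x=0 → posterior Beta(7/2, 9)
obs 2: x=1 → posterior Beta(9/2, 9)
obs 3: x=0 → posterior Beta(9/2, 10)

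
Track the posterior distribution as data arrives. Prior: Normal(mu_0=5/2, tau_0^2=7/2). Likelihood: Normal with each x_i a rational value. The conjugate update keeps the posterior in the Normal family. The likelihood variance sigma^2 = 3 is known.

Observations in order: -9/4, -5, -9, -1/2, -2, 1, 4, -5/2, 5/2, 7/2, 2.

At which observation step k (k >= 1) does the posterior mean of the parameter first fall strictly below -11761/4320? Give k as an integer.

obs 1: x=-9/4 → posterior Normal(-3/52, 21/13)
obs 2: x=-5 → posterior Normal(-143/80, 21/20)
obs 3: x=-9 → posterior Normal(-395/108, 7/9)
obs 4: x=-1/2 → posterior Normal(-409/136, 21/34)
obs 5: x=-2 → posterior Normal(-465/164, 21/41)
obs 6: x=1 → posterior Normal(-437/192, 7/16)
obs 7: x=4 → posterior Normal(-65/44, 21/55)
obs 8: x=-5/2 → posterior Normal(-395/248, 21/62)
obs 9: x=5/2 → posterior Normal(-325/276, 7/23)
obs 10: x=7/2 → posterior Normal(-227/304, 21/76)
obs 11: x=2 → posterior Normal(-171/332, 21/83)

k = 3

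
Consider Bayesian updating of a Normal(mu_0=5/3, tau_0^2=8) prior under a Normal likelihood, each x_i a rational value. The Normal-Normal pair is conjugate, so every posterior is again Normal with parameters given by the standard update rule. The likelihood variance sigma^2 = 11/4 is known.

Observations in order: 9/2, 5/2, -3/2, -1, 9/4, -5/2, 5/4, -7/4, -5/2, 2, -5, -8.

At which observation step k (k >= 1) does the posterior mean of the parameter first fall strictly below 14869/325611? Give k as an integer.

obs 1: x=9/2 → posterior Normal(487/129, 88/43)
obs 2: x=5/2 → posterior Normal(727/225, 88/75)
obs 3: x=-3/2 → posterior Normal(583/321, 88/107)
obs 4: x=-1 → posterior Normal(487/417, 88/139)
obs 5: x=9/4 → posterior Normal(37/27, 88/171)
obs 6: x=-5/2 → posterior Normal(463/609, 88/203)
obs 7: x=5/4 → posterior Normal(583/705, 88/235)
obs 8: x=-7/4 → posterior Normal(415/801, 88/267)
obs 9: x=-5/2 → posterior Normal(175/897, 88/299)
obs 10: x=2 → posterior Normal(367/993, 88/331)
obs 11: x=-5 → posterior Normal(-113/1089, 8/33)
obs 12: x=-8 → posterior Normal(-881/1185, 88/395)

k = 11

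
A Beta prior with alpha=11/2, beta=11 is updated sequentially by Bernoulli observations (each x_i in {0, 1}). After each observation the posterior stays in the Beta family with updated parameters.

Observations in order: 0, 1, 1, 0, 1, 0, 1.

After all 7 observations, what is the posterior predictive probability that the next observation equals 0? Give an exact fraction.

28/47

obs 1: x=0 → posterior Beta(11/2, 12)
obs 2: x=1 → posterior Beta(13/2, 12)
obs 3: x=1 → posterior Beta(15/2, 12)
obs 4: x=0 → posterior Beta(15/2, 13)
obs 5: x=1 → posterior Beta(17/2, 13)
obs 6: x=0 → posterior Beta(17/2, 14)
obs 7: x=1 → posterior Beta(19/2, 14)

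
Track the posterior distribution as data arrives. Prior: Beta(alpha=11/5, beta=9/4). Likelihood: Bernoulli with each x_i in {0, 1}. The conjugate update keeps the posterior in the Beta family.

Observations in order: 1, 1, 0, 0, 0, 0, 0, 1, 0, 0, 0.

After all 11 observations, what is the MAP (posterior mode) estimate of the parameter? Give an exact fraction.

obs 1: x=1 → posterior Beta(16/5, 9/4)
obs 2: x=1 → posterior Beta(21/5, 9/4)
obs 3: x=0 → posterior Beta(21/5, 13/4)
obs 4: x=0 → posterior Beta(21/5, 17/4)
obs 5: x=0 → posterior Beta(21/5, 21/4)
obs 6: x=0 → posterior Beta(21/5, 25/4)
obs 7: x=0 → posterior Beta(21/5, 29/4)
obs 8: x=1 → posterior Beta(26/5, 29/4)
obs 9: x=0 → posterior Beta(26/5, 33/4)
obs 10: x=0 → posterior Beta(26/5, 37/4)
obs 11: x=0 → posterior Beta(26/5, 41/4)

84/269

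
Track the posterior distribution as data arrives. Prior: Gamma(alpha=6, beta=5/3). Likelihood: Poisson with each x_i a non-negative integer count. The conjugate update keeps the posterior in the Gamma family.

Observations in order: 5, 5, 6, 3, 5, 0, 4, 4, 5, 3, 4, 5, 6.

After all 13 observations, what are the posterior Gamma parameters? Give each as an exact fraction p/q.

alpha=61, beta=44/3

obs 1: x=5 → posterior Gamma(11, 8/3)
obs 2: x=5 → posterior Gamma(16, 11/3)
obs 3: x=6 → posterior Gamma(22, 14/3)
obs 4: x=3 → posterior Gamma(25, 17/3)
obs 5: x=5 → posterior Gamma(30, 20/3)
obs 6: x=0 → posterior Gamma(30, 23/3)
obs 7: x=4 → posterior Gamma(34, 26/3)
obs 8: x=4 → posterior Gamma(38, 29/3)
obs 9: x=5 → posterior Gamma(43, 32/3)
obs 10: x=3 → posterior Gamma(46, 35/3)
obs 11: x=4 → posterior Gamma(50, 38/3)
obs 12: x=5 → posterior Gamma(55, 41/3)
obs 13: x=6 → posterior Gamma(61, 44/3)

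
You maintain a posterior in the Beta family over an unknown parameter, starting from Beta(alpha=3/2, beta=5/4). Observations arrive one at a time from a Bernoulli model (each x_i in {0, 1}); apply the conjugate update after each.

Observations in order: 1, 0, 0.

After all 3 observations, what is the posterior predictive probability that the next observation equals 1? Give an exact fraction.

obs 1: x=1 → posterior Beta(5/2, 5/4)
obs 2: x=0 → posterior Beta(5/2, 9/4)
obs 3: x=0 → posterior Beta(5/2, 13/4)

10/23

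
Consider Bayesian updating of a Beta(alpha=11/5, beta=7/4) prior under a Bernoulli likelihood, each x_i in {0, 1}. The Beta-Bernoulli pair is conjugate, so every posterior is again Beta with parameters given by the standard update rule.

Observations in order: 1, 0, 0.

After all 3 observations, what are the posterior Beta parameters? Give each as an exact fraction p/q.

alpha=16/5, beta=15/4

obs 1: x=1 → posterior Beta(16/5, 7/4)
obs 2: x=0 → posterior Beta(16/5, 11/4)
obs 3: x=0 → posterior Beta(16/5, 15/4)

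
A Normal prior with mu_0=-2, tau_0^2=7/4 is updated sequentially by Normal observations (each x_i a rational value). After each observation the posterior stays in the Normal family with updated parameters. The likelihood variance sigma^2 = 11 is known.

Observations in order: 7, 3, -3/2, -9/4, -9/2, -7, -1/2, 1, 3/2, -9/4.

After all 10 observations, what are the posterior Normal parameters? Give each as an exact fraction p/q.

obs 1: x=7 → posterior Normal(-13/17, 77/51)
obs 2: x=3 → posterior Normal(-9/29, 77/58)
obs 3: x=-3/2 → posterior Normal(-57/130, 77/65)
obs 4: x=-9/4 → posterior Normal(-59/96, 77/72)
obs 5: x=-9/2 → posterior Normal(-303/316, 77/79)
obs 6: x=-7 → posterior Normal(-499/344, 77/86)
obs 7: x=-1/2 → posterior Normal(-171/124, 77/93)
obs 8: x=1 → posterior Normal(-97/80, 77/100)
obs 9: x=3/2 → posterior Normal(-443/428, 77/107)
obs 10: x=-9/4 → posterior Normal(-253/228, 77/114)

mu_0=-253/228, tau_0^2=77/114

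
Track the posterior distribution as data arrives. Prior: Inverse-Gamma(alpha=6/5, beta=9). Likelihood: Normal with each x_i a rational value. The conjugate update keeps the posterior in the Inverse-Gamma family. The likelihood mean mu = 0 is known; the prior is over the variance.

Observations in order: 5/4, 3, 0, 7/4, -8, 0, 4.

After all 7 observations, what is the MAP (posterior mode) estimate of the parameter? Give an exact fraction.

obs 1: x=5/4 → posterior Inverse-Gamma(17/10, 313/32)
obs 2: x=3 → posterior Inverse-Gamma(11/5, 457/32)
obs 3: x=0 → posterior Inverse-Gamma(27/10, 457/32)
obs 4: x=7/4 → posterior Inverse-Gamma(16/5, 253/16)
obs 5: x=-8 → posterior Inverse-Gamma(37/10, 765/16)
obs 6: x=0 → posterior Inverse-Gamma(21/5, 765/16)
obs 7: x=4 → posterior Inverse-Gamma(47/10, 893/16)

235/24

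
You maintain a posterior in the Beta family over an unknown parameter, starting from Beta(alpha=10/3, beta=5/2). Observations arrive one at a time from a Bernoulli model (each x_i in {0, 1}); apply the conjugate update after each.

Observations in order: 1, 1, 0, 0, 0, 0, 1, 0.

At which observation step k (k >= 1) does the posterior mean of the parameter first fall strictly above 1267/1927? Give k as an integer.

k = 2

obs 1: x=1 → posterior Beta(13/3, 5/2)
obs 2: x=1 → posterior Beta(16/3, 5/2)
obs 3: x=0 → posterior Beta(16/3, 7/2)
obs 4: x=0 → posterior Beta(16/3, 9/2)
obs 5: x=0 → posterior Beta(16/3, 11/2)
obs 6: x=0 → posterior Beta(16/3, 13/2)
obs 7: x=1 → posterior Beta(19/3, 13/2)
obs 8: x=0 → posterior Beta(19/3, 15/2)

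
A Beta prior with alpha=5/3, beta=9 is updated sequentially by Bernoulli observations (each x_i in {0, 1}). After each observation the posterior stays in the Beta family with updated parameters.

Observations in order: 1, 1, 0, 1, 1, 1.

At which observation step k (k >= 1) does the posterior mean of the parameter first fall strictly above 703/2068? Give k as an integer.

k = 5

obs 1: x=1 → posterior Beta(8/3, 9)
obs 2: x=1 → posterior Beta(11/3, 9)
obs 3: x=0 → posterior Beta(11/3, 10)
obs 4: x=1 → posterior Beta(14/3, 10)
obs 5: x=1 → posterior Beta(17/3, 10)
obs 6: x=1 → posterior Beta(20/3, 10)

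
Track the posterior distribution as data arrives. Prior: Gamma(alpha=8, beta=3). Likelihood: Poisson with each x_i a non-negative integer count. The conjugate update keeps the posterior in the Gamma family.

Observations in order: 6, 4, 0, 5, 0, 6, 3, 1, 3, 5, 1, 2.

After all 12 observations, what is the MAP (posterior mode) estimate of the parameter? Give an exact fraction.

obs 1: x=6 → posterior Gamma(14, 4)
obs 2: x=4 → posterior Gamma(18, 5)
obs 3: x=0 → posterior Gamma(18, 6)
obs 4: x=5 → posterior Gamma(23, 7)
obs 5: x=0 → posterior Gamma(23, 8)
obs 6: x=6 → posterior Gamma(29, 9)
obs 7: x=3 → posterior Gamma(32, 10)
obs 8: x=1 → posterior Gamma(33, 11)
obs 9: x=3 → posterior Gamma(36, 12)
obs 10: x=5 → posterior Gamma(41, 13)
obs 11: x=1 → posterior Gamma(42, 14)
obs 12: x=2 → posterior Gamma(44, 15)

43/15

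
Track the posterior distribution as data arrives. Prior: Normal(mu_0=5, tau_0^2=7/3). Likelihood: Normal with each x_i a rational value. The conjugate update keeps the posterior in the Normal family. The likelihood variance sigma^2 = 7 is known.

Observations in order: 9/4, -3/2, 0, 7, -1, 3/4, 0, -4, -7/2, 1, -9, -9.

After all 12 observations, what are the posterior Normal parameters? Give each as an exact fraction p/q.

obs 1: x=9/4 → posterior Normal(69/16, 7/4)
obs 2: x=-3/2 → posterior Normal(63/20, 7/5)
obs 3: x=0 → posterior Normal(21/8, 7/6)
obs 4: x=7 → posterior Normal(13/4, 1)
obs 5: x=-1 → posterior Normal(87/32, 7/8)
obs 6: x=3/4 → posterior Normal(5/2, 7/9)
obs 7: x=0 → posterior Normal(9/4, 7/10)
obs 8: x=-4 → posterior Normal(37/22, 7/11)
obs 9: x=-7/2 → posterior Normal(5/4, 7/12)
obs 10: x=1 → posterior Normal(16/13, 7/13)
obs 11: x=-9 → posterior Normal(1/2, 1/2)
obs 12: x=-9 → posterior Normal(-2/15, 7/15)

mu_0=-2/15, tau_0^2=7/15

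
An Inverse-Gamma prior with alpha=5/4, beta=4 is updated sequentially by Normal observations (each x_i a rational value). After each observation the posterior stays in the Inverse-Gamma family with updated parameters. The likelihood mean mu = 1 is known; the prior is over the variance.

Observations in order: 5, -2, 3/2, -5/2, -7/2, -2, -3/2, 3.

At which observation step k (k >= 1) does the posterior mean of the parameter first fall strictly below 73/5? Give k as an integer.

obs 1: x=5 → posterior Inverse-Gamma(7/4, 12)
obs 2: x=-2 → posterior Inverse-Gamma(9/4, 33/2)
obs 3: x=3/2 → posterior Inverse-Gamma(11/4, 133/8)
obs 4: x=-5/2 → posterior Inverse-Gamma(13/4, 91/4)
obs 5: x=-7/2 → posterior Inverse-Gamma(15/4, 263/8)
obs 6: x=-2 → posterior Inverse-Gamma(17/4, 299/8)
obs 7: x=-3/2 → posterior Inverse-Gamma(19/4, 81/2)
obs 8: x=3 → posterior Inverse-Gamma(21/4, 85/2)

k = 2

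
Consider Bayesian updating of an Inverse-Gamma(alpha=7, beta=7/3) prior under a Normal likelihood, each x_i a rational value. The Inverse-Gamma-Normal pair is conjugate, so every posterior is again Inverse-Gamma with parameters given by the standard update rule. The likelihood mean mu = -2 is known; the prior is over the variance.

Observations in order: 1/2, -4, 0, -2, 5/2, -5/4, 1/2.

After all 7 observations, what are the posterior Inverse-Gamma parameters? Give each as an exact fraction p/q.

obs 1: x=1/2 → posterior Inverse-Gamma(15/2, 131/24)
obs 2: x=-4 → posterior Inverse-Gamma(8, 179/24)
obs 3: x=0 → posterior Inverse-Gamma(17/2, 227/24)
obs 4: x=-2 → posterior Inverse-Gamma(9, 227/24)
obs 5: x=5/2 → posterior Inverse-Gamma(19/2, 235/12)
obs 6: x=-5/4 → posterior Inverse-Gamma(10, 1907/96)
obs 7: x=1/2 → posterior Inverse-Gamma(21/2, 2207/96)

alpha=21/2, beta=2207/96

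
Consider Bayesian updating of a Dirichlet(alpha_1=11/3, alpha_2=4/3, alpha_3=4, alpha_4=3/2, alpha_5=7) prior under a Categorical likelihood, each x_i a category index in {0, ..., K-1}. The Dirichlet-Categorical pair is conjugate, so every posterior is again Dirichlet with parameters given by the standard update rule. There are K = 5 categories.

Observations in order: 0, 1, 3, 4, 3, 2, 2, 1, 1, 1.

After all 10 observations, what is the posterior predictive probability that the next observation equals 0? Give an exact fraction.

obs 1: x=0 → posterior Dirichlet(14/3, 4/3, 4, 3/2, 7)
obs 2: x=1 → posterior Dirichlet(14/3, 7/3, 4, 3/2, 7)
obs 3: x=3 → posterior Dirichlet(14/3, 7/3, 4, 5/2, 7)
obs 4: x=4 → posterior Dirichlet(14/3, 7/3, 4, 5/2, 8)
obs 5: x=3 → posterior Dirichlet(14/3, 7/3, 4, 7/2, 8)
obs 6: x=2 → posterior Dirichlet(14/3, 7/3, 5, 7/2, 8)
obs 7: x=2 → posterior Dirichlet(14/3, 7/3, 6, 7/2, 8)
obs 8: x=1 → posterior Dirichlet(14/3, 10/3, 6, 7/2, 8)
obs 9: x=1 → posterior Dirichlet(14/3, 13/3, 6, 7/2, 8)
obs 10: x=1 → posterior Dirichlet(14/3, 16/3, 6, 7/2, 8)

28/165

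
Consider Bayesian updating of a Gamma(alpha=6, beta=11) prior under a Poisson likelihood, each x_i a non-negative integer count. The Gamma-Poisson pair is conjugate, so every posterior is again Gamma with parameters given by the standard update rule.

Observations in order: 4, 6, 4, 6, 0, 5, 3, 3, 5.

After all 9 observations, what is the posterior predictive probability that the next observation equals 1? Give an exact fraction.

8796093022208000000000000000000000000000000000000000000/34135823067412405261341512451566463326809746506282585241

obs 1: x=4 → posterior Gamma(10, 12)
obs 2: x=6 → posterior Gamma(16, 13)
obs 3: x=4 → posterior Gamma(20, 14)
obs 4: x=6 → posterior Gamma(26, 15)
obs 5: x=0 → posterior Gamma(26, 16)
obs 6: x=5 → posterior Gamma(31, 17)
obs 7: x=3 → posterior Gamma(34, 18)
obs 8: x=3 → posterior Gamma(37, 19)
obs 9: x=5 → posterior Gamma(42, 20)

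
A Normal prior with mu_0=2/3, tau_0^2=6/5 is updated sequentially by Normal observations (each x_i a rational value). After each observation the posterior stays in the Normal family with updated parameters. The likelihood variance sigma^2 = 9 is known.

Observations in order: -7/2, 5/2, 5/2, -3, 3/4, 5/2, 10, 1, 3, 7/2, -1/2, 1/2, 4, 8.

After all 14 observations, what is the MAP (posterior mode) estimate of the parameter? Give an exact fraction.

obs 1: x=-7/2 → posterior Normal(3/17, 18/17)
obs 2: x=5/2 → posterior Normal(8/19, 18/19)
obs 3: x=5/2 → posterior Normal(13/21, 6/7)
obs 4: x=-3 → posterior Normal(7/23, 18/23)
obs 5: x=3/4 → posterior Normal(17/50, 18/25)
obs 6: x=5/2 → posterior Normal(1/2, 2/3)
obs 7: x=10 → posterior Normal(67/58, 18/29)
obs 8: x=1 → posterior Normal(71/62, 18/31)
obs 9: x=3 → posterior Normal(83/66, 6/11)
obs 10: x=7/2 → posterior Normal(97/70, 18/35)
obs 11: x=-1/2 → posterior Normal(95/74, 18/37)
obs 12: x=1/2 → posterior Normal(97/78, 6/13)
obs 13: x=4 → posterior Normal(113/82, 18/41)
obs 14: x=8 → posterior Normal(145/86, 18/43)

145/86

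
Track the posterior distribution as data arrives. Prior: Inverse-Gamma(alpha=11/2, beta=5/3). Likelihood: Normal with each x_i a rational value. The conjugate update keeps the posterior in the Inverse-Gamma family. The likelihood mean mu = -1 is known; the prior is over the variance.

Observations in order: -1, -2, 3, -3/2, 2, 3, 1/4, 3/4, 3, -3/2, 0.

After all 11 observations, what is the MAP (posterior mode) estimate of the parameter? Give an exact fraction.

obs 1: x=-1 → posterior Inverse-Gamma(6, 5/3)
obs 2: x=-2 → posterior Inverse-Gamma(13/2, 13/6)
obs 3: x=3 → posterior Inverse-Gamma(7, 61/6)
obs 4: x=-3/2 → posterior Inverse-Gamma(15/2, 247/24)
obs 5: x=2 → posterior Inverse-Gamma(8, 355/24)
obs 6: x=3 → posterior Inverse-Gamma(17/2, 547/24)
obs 7: x=1/4 → posterior Inverse-Gamma(9, 2263/96)
obs 8: x=3/4 → posterior Inverse-Gamma(19/2, 1205/48)
obs 9: x=3 → posterior Inverse-Gamma(10, 1589/48)
obs 10: x=-3/2 → posterior Inverse-Gamma(21/2, 1595/48)
obs 11: x=0 → posterior Inverse-Gamma(11, 1619/48)

1619/576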